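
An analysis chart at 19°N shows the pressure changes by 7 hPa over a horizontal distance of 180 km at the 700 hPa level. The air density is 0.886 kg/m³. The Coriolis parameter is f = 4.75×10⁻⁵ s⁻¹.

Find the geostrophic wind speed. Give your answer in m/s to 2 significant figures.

Pressure gradient: |∂P/∂n| = 700 Pa / 180000 m = 3.89×10⁻³ Pa/m
Geostrophic balance (pressure-gradient force = Coriolis force):
V_g = (1/(fρ)) |∂P/∂n| = 3.89×10⁻³ / (4.75×10⁻⁵ × 0.886) = 92.4 m/s

92 m/s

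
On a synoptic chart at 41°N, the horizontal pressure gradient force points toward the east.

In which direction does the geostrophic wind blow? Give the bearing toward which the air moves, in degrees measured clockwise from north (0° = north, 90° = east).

180°

The pressure-gradient force points toward the east (bearing 090°).
Geostrophic balance: in the Northern Hemisphere the Coriolis force deflects motion to the right, so the geostrophic wind blows 90° to the right of the pressure-gradient force (low pressure on the left).
Rotating 090° by 90° clockwise gives 180° — the wind blows toward the south.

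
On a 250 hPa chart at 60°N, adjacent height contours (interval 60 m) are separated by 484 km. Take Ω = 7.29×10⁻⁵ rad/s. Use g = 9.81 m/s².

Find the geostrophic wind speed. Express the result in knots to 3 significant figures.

18.7 knots

Coriolis parameter at 60°N:
f = 2Ω sin φ = 2 × 7.29×10⁻⁵ × sin 60° = 1.26×10⁻⁴ s⁻¹
Height gradient: |∂Z/∂n| = 60 m / 484000 m = 1.24×10⁻⁴
On a pressure surface, geostrophic balance gives V_g = (g/f)|∂Z/∂n|:
V_g = 9.81 × 1.24×10⁻⁴ / 1.26×10⁻⁴ = 9.63 m/s
Converting: 9.63 m/s × 1.944 = 18.7 knots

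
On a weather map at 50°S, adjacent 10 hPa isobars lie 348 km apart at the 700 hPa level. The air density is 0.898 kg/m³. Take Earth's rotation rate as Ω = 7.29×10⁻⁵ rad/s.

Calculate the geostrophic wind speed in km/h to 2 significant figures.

Coriolis parameter at 50°S:
f = 2Ω sin φ = 2 × 7.29×10⁻⁵ × sin 50° = 1.12×10⁻⁴ s⁻¹
Pressure gradient: |∂P/∂n| = 1000 Pa / 348000 m = 2.87×10⁻³ Pa/m
Geostrophic balance (pressure-gradient force = Coriolis force):
V_g = (1/(fρ)) |∂P/∂n| = 2.87×10⁻³ / (1.12×10⁻⁴ × 0.898) = 28.7 m/s
Converting: 28.7 m/s × 3.6 = 100 km/h

100 km/h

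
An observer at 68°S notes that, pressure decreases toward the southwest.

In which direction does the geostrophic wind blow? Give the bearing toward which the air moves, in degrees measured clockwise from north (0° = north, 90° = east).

The pressure-gradient force points toward the southwest (bearing 225°).
Geostrophic balance: in the Southern Hemisphere the Coriolis force deflects motion to the left, so the geostrophic wind blows 90° to the left of the pressure-gradient force (low pressure on the right).
Rotating 225° by 90° counterclockwise gives 135° — the wind blows toward the southeast.

135°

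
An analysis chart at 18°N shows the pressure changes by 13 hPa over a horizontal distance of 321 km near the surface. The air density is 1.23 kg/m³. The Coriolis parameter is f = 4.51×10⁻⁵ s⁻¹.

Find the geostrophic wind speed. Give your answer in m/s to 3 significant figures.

Pressure gradient: |∂P/∂n| = 1300 Pa / 321000 m = 4.05×10⁻³ Pa/m
Geostrophic balance (pressure-gradient force = Coriolis force):
V_g = (1/(fρ)) |∂P/∂n| = 4.05×10⁻³ / (4.51×10⁻⁵ × 1.23) = 73.0 m/s

73.0 m/s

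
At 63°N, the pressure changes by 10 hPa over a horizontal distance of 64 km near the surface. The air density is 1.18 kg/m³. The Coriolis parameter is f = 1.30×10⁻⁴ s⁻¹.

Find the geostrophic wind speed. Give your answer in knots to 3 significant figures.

Pressure gradient: |∂P/∂n| = 1000 Pa / 64000 m = 1.56×10⁻² Pa/m
Geostrophic balance (pressure-gradient force = Coriolis force):
V_g = (1/(fρ)) |∂P/∂n| = 1.56×10⁻² / (1.30×10⁻⁴ × 1.18) = 102 m/s
Converting: 102 m/s × 1.944 = 198 knots

198 knots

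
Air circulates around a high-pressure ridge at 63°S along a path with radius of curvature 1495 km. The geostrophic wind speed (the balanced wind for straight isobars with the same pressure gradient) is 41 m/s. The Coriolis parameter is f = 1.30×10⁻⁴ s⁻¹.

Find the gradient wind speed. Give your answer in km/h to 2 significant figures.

210 km/h

Around a high, pressure-gradient force acts outward with centrifugal, so Coriolis balances both:
fV = (1/ρ)|∂P/∂n| + V²/R  →  V² − fR·V + fR·V_g = 0
With fR = 1.30×10⁻⁴ × 1495×10³ m = 194 m/s:
V = [fR − √((fR)² − 4 fR V_g)]/2 = [194 − √(194² − 4×194×41)]/2 = 58.8 m/s
Supergeostrophic (V > V_g = 41 m/s), as expected around a high.
Converting: 58.8 m/s × 3.6 = 210 km/h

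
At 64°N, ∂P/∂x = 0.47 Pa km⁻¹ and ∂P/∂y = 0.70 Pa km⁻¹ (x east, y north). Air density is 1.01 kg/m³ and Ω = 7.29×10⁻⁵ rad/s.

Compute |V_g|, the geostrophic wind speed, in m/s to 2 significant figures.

6.4 m/s

Coriolis parameter at 64°N:
f = 2Ω sin φ = 2 × 7.29×10⁻⁵ × sin 64° = 1.31×10⁻⁴ s⁻¹
Component geostrophic relations (x east, y north):
u_g = −(1/(fρ)) ∂P/∂y,  v_g = (1/(fρ)) ∂P/∂x
u_g = −(0.70×10⁻³)/(1.31×10⁻⁴ × 1.01) = −5.29 m/s;  v_g = (0.47×10⁻³)/(1.31×10⁻⁴ × 1.01) = 3.55 m/s
|V_g| = √(u_g² + v_g²) = 6.37 m/s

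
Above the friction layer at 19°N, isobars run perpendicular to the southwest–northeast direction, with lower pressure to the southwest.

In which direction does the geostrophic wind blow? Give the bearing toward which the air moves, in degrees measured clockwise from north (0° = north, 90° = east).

The pressure-gradient force points toward the southwest (bearing 225°).
Geostrophic balance: in the Northern Hemisphere the Coriolis force deflects motion to the right, so the geostrophic wind blows 90° to the right of the pressure-gradient force (low pressure on the left).
Rotating 225° by 90° clockwise gives 315° — the wind blows toward the northwest.

315°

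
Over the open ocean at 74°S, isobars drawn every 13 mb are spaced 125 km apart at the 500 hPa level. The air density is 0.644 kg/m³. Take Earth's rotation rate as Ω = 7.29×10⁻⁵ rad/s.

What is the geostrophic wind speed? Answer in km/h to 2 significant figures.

Coriolis parameter at 74°S:
f = 2Ω sin φ = 2 × 7.29×10⁻⁵ × sin 74° = 1.40×10⁻⁴ s⁻¹
Pressure gradient: |∂P/∂n| = 1300 Pa / 125000 m = 1.04×10⁻² Pa/m
Geostrophic balance (pressure-gradient force = Coriolis force):
V_g = (1/(fρ)) |∂P/∂n| = 1.04×10⁻² / (1.40×10⁻⁴ × 0.644) = 115 m/s
Converting: 115 m/s × 3.6 = 410 km/h

410 km/h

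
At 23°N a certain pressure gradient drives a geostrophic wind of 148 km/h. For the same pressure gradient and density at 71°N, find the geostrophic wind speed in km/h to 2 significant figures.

With the same pressure gradient and density, V_g ∝ 1/f ∝ 1/sin φ.
V₂ = V₁ · sin φ₁ / sin φ₂ = 148 × sin 23° / sin 71°
V₂ = 148 × 0.3907/0.9455 = 61 km/h

61 km/h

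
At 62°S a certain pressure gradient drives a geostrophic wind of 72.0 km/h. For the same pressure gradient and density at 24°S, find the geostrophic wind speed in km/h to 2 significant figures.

With the same pressure gradient and density, V_g ∝ 1/f ∝ 1/sin φ.
V₂ = V₁ · sin φ₁ / sin φ₂ = 72.0 × sin 62° / sin 24°
V₂ = 72.0 × 0.8829/0.4067 = 160 km/h

160 km/h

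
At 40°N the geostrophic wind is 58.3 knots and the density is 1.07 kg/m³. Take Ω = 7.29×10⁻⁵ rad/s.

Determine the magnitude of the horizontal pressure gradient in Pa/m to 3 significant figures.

3.01×10⁻³ Pa/m

Coriolis parameter at 40°N:
f = 2Ω sin φ = 2 × 7.29×10⁻⁵ × sin 40° = 9.37×10⁻⁵ s⁻¹
Wind speed in SI: 58.3 knots = 30.0 m/s
Geostrophic balance rearranged: |∂P/∂n| = f ρ V_g
|∂P/∂n| = 9.37×10⁻⁵ × 1.07 × 30.0 = 3.01×10⁻³ Pa/m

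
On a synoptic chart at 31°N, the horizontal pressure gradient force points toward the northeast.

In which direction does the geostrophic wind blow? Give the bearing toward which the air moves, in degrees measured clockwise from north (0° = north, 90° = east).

135°

The pressure-gradient force points toward the northeast (bearing 045°).
Geostrophic balance: in the Northern Hemisphere the Coriolis force deflects motion to the right, so the geostrophic wind blows 90° to the right of the pressure-gradient force (low pressure on the left).
Rotating 045° by 90° clockwise gives 135° — the wind blows toward the southeast.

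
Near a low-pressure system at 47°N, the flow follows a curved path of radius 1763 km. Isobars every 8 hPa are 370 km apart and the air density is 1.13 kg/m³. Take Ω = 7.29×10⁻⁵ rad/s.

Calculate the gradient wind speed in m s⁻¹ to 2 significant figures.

Coriolis parameter at 47°N:
f = 2Ω sin φ = 2 × 7.29×10⁻⁵ × sin 47° = 1.07×10⁻⁴ s⁻¹
Pressure gradient: |∂P/∂n| = 800 Pa / 370000 m = 2.16×10⁻³ Pa/m
Geostrophic speed: V_g = |∂P/∂n|/(fρ) = 2.16×10⁻³/(1.07×10⁻⁴ × 1.13) = 17.9 m/s
Around a low, centrifugal force acts outward with Coriolis, so pressure-gradient force balances both:
(1/ρ)|∂P/∂n| = fV + V²/R  →  V² + fR·V − fR·V_g = 0
With fR = 1.07×10⁻⁴ × 1763×10³ m = 188 m/s:
V = [−fR + √((fR)² + 4 fR V_g)]/2 = [−188 + √(188² + 4×188×17.9)]/2 = 16.5 m/s
Subgeostrophic (V < V_g = 17.9 m/s), as expected around a low.

16 m s⁻¹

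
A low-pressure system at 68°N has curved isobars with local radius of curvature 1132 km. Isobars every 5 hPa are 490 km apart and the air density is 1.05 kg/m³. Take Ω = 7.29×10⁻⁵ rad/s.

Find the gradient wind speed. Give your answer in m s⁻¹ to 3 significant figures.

Coriolis parameter at 68°N:
f = 2Ω sin φ = 2 × 7.29×10⁻⁵ × sin 68° = 1.35×10⁻⁴ s⁻¹
Pressure gradient: |∂P/∂n| = 500 Pa / 490000 m = 1.02×10⁻³ Pa/m
Geostrophic speed: V_g = |∂P/∂n|/(fρ) = 1.02×10⁻³/(1.35×10⁻⁴ × 1.05) = 7.19 m/s
Around a low, centrifugal force acts outward with Coriolis, so pressure-gradient force balances both:
(1/ρ)|∂P/∂n| = fV + V²/R  →  V² + fR·V − fR·V_g = 0
With fR = 1.35×10⁻⁴ × 1132×10³ m = 153 m/s:
V = [−fR + √((fR)² + 4 fR V_g)]/2 = [−153 + √(153² + 4×153×7.19)]/2 = 6.88 m/s
Subgeostrophic (V < V_g = 7.19 m/s), as expected around a low.

6.88 m s⁻¹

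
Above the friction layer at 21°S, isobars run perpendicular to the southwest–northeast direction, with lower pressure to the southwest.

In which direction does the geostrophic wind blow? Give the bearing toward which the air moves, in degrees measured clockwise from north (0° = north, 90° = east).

135°

The pressure-gradient force points toward the southwest (bearing 225°).
Geostrophic balance: in the Southern Hemisphere the Coriolis force deflects motion to the left, so the geostrophic wind blows 90° to the left of the pressure-gradient force (low pressure on the right).
Rotating 225° by 90° counterclockwise gives 135° — the wind blows toward the southeast.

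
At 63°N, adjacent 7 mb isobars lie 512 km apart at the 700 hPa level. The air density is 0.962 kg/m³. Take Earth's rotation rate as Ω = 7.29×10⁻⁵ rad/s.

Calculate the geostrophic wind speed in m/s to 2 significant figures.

Coriolis parameter at 63°N:
f = 2Ω sin φ = 2 × 7.29×10⁻⁵ × sin 63° = 1.30×10⁻⁴ s⁻¹
Pressure gradient: |∂P/∂n| = 700 Pa / 512000 m = 1.37×10⁻³ Pa/m
Geostrophic balance (pressure-gradient force = Coriolis force):
V_g = (1/(fρ)) |∂P/∂n| = 1.37×10⁻³ / (1.30×10⁻⁴ × 0.962) = 10.9 m/s

11 m/s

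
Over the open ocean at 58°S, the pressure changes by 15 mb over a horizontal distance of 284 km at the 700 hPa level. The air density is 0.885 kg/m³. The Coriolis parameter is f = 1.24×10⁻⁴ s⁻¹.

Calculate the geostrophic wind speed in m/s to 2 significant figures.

48 m/s

Pressure gradient: |∂P/∂n| = 1500 Pa / 284000 m = 5.28×10⁻³ Pa/m
Geostrophic balance (pressure-gradient force = Coriolis force):
V_g = (1/(fρ)) |∂P/∂n| = 5.28×10⁻³ / (1.24×10⁻⁴ × 0.885) = 48.1 m/s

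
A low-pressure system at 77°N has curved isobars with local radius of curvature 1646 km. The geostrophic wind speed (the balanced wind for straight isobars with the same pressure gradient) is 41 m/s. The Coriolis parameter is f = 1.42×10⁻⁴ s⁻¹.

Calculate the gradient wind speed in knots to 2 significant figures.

69 knots

Around a low, centrifugal force acts outward with Coriolis, so pressure-gradient force balances both:
(1/ρ)|∂P/∂n| = fV + V²/R  →  V² + fR·V − fR·V_g = 0
With fR = 1.42×10⁻⁴ × 1646×10³ m = 234 m/s:
V = [−fR + √((fR)² + 4 fR V_g)]/2 = [−234 + √(234² + 4×234×41)]/2 = 35.6 m/s
Subgeostrophic (V < V_g = 41 m/s), as expected around a low.
Converting: 35.6 m/s × 1.944 = 69 knots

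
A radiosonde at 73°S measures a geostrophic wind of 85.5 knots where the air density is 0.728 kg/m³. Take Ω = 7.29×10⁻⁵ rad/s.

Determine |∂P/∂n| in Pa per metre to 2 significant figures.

4.5×10⁻³ Pa/m

Coriolis parameter at 73°S:
f = 2Ω sin φ = 2 × 7.29×10⁻⁵ × sin 73° = 1.39×10⁻⁴ s⁻¹
Wind speed in SI: 85.5 knots = 44.0 m/s
Geostrophic balance rearranged: |∂P/∂n| = f ρ V_g
|∂P/∂n| = 1.39×10⁻⁴ × 0.728 × 44.0 = 4.46×10⁻³ Pa/m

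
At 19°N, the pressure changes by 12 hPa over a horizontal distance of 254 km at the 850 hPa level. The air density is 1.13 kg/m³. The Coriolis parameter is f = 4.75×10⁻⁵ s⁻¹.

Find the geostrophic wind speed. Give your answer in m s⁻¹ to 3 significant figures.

88.0 m s⁻¹

Pressure gradient: |∂P/∂n| = 1200 Pa / 254000 m = 4.72×10⁻³ Pa/m
Geostrophic balance (pressure-gradient force = Coriolis force):
V_g = (1/(fρ)) |∂P/∂n| = 4.72×10⁻³ / (4.75×10⁻⁵ × 1.13) = 88.0 m/s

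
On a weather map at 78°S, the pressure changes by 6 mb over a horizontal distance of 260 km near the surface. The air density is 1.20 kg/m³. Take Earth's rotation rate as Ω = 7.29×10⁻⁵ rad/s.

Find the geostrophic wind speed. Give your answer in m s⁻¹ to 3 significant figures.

13.5 m s⁻¹

Coriolis parameter at 78°S:
f = 2Ω sin φ = 2 × 7.29×10⁻⁵ × sin 78° = 1.43×10⁻⁴ s⁻¹
Pressure gradient: |∂P/∂n| = 600 Pa / 260000 m = 2.31×10⁻³ Pa/m
Geostrophic balance (pressure-gradient force = Coriolis force):
V_g = (1/(fρ)) |∂P/∂n| = 2.31×10⁻³ / (1.43×10⁻⁴ × 1.20) = 13.5 m/s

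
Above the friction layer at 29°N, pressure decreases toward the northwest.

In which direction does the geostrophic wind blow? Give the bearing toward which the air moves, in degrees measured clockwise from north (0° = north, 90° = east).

045°

The pressure-gradient force points toward the northwest (bearing 315°).
Geostrophic balance: in the Northern Hemisphere the Coriolis force deflects motion to the right, so the geostrophic wind blows 90° to the right of the pressure-gradient force (low pressure on the left).
Rotating 315° by 90° clockwise gives 045° — the wind blows toward the northeast.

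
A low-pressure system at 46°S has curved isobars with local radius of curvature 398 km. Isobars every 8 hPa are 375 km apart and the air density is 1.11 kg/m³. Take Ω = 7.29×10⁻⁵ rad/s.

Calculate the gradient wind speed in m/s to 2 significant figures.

14 m/s

Coriolis parameter at 46°S:
f = 2Ω sin φ = 2 × 7.29×10⁻⁵ × sin 46° = 1.05×10⁻⁴ s⁻¹
Pressure gradient: |∂P/∂n| = 800 Pa / 375000 m = 2.13×10⁻³ Pa/m
Geostrophic speed: V_g = |∂P/∂n|/(fρ) = 2.13×10⁻³/(1.05×10⁻⁴ × 1.11) = 18.3 m/s
Around a low, centrifugal force acts outward with Coriolis, so pressure-gradient force balances both:
(1/ρ)|∂P/∂n| = fV + V²/R  →  V² + fR·V − fR·V_g = 0
With fR = 1.05×10⁻⁴ × 398×10³ m = 41.7 m/s:
V = [−fR + √((fR)² + 4 fR V_g)]/2 = [−41.7 + √(41.7² + 4×41.7×18.3)]/2 = 13.8 m/s
Subgeostrophic (V < V_g = 18.3 m/s), as expected around a low.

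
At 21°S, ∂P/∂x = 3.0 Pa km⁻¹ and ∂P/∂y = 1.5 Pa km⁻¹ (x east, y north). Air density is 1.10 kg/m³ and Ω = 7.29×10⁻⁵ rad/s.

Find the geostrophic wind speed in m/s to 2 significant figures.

58 m/s

Coriolis parameter at 21°S:
f = 2Ω sin φ = 2 × 7.29×10⁻⁵ × sin 21° = 5.23×10⁻⁵ s⁻¹
In the Southern Hemisphere f is negative: f = −5.23×10⁻⁵ s⁻¹.
Component geostrophic relations (x east, y north):
u_g = −(1/(fρ)) ∂P/∂y,  v_g = (1/(fρ)) ∂P/∂x
u_g = −(1.5×10⁻³)/(−5.23×10⁻⁵ × 1.10) = 26.1 m/s;  v_g = (3.0×10⁻³)/(−5.23×10⁻⁵ × 1.10) = −52.2 m/s
|V_g| = √(u_g² + v_g²) = 58.4 m/s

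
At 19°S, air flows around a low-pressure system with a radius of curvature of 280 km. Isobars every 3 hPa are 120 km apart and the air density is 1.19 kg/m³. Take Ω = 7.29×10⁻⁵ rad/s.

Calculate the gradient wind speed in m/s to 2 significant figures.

19 m/s

Coriolis parameter at 19°S:
f = 2Ω sin φ = 2 × 7.29×10⁻⁵ × sin 19° = 4.75×10⁻⁵ s⁻¹
Pressure gradient: |∂P/∂n| = 300 Pa / 120000 m = 2.50×10⁻³ Pa/m
Geostrophic speed: V_g = |∂P/∂n|/(fρ) = 2.50×10⁻³/(4.75×10⁻⁵ × 1.19) = 44.3 m/s
Around a low, centrifugal force acts outward with Coriolis, so pressure-gradient force balances both:
(1/ρ)|∂P/∂n| = fV + V²/R  →  V² + fR·V − fR·V_g = 0
With fR = 4.75×10⁻⁵ × 280×10³ m = 13.3 m/s:
V = [−fR + √((fR)² + 4 fR V_g)]/2 = [−13.3 + √(13.3² + 4×13.3×44.3)]/2 = 18.5 m/s
Subgeostrophic (V < V_g = 44.3 m/s), as expected around a low.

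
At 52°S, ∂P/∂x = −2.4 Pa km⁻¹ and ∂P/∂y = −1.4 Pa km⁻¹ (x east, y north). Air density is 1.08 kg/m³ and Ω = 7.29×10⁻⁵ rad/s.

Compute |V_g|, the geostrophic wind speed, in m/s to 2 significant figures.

Coriolis parameter at 52°S:
f = 2Ω sin φ = 2 × 7.29×10⁻⁵ × sin 52° = 1.15×10⁻⁴ s⁻¹
In the Southern Hemisphere f is negative: f = −1.15×10⁻⁴ s⁻¹.
Component geostrophic relations (x east, y north):
u_g = −(1/(fρ)) ∂P/∂y,  v_g = (1/(fρ)) ∂P/∂x
u_g = −(−1.4×10⁻³)/(−1.15×10⁻⁴ × 1.08) = −11.3 m/s;  v_g = (−2.4×10⁻³)/(−1.15×10⁻⁴ × 1.08) = 19.3 m/s
|V_g| = √(u_g² + v_g²) = 22.4 m/s

22 m/s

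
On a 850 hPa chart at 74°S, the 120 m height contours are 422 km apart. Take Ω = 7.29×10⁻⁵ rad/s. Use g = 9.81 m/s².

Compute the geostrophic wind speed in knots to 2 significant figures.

Coriolis parameter at 74°S:
f = 2Ω sin φ = 2 × 7.29×10⁻⁵ × sin 74° = 1.40×10⁻⁴ s⁻¹
Height gradient: |∂Z/∂n| = 120 m / 422000 m = 2.84×10⁻⁴
On a pressure surface, geostrophic balance gives V_g = (g/f)|∂Z/∂n|:
V_g = 9.81 × 2.84×10⁻⁴ / 1.40×10⁻⁴ = 19.9 m/s
Converting: 19.9 m/s × 1.944 = 39 knots

39 knots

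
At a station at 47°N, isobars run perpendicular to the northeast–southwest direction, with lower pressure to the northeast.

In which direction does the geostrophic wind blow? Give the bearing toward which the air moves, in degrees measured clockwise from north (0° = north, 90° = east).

135°

The pressure-gradient force points toward the northeast (bearing 045°).
Geostrophic balance: in the Northern Hemisphere the Coriolis force deflects motion to the right, so the geostrophic wind blows 90° to the right of the pressure-gradient force (low pressure on the left).
Rotating 045° by 90° clockwise gives 135° — the wind blows toward the southeast.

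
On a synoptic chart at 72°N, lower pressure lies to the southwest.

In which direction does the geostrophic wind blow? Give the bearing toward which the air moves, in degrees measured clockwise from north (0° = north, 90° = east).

315°

The pressure-gradient force points toward the southwest (bearing 225°).
Geostrophic balance: in the Northern Hemisphere the Coriolis force deflects motion to the right, so the geostrophic wind blows 90° to the right of the pressure-gradient force (low pressure on the left).
Rotating 225° by 90° clockwise gives 315° — the wind blows toward the northwest.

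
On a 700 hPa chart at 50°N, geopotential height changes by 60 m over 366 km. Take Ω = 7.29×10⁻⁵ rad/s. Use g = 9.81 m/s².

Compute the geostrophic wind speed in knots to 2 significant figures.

28 knots

Coriolis parameter at 50°N:
f = 2Ω sin φ = 2 × 7.29×10⁻⁵ × sin 50° = 1.12×10⁻⁴ s⁻¹
Height gradient: |∂Z/∂n| = 60 m / 366000 m = 1.64×10⁻⁴
On a pressure surface, geostrophic balance gives V_g = (g/f)|∂Z/∂n|:
V_g = 9.81 × 1.64×10⁻⁴ / 1.12×10⁻⁴ = 14.4 m/s
Converting: 14.4 m/s × 1.944 = 28 knots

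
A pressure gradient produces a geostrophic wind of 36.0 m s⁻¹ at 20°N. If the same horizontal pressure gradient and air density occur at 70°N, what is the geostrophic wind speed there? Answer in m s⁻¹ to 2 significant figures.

13 m s⁻¹

With the same pressure gradient and density, V_g ∝ 1/f ∝ 1/sin φ.
V₂ = V₁ · sin φ₁ / sin φ₂ = 36.0 × sin 20° / sin 70°
V₂ = 36.0 × 0.3420/0.9397 = 13 m s⁻¹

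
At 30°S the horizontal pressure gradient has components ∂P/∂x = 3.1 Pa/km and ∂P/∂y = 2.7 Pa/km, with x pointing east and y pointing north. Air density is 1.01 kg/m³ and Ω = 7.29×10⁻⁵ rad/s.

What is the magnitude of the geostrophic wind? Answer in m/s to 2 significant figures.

56 m/s

Coriolis parameter at 30°S:
f = 2Ω sin φ = 2 × 7.29×10⁻⁵ × sin 30° = 7.29×10⁻⁵ s⁻¹
In the Southern Hemisphere f is negative: f = −7.29×10⁻⁵ s⁻¹.
Component geostrophic relations (x east, y north):
u_g = −(1/(fρ)) ∂P/∂y,  v_g = (1/(fρ)) ∂P/∂x
u_g = −(2.7×10⁻³)/(−7.29×10⁻⁵ × 1.01) = 36.7 m/s;  v_g = (3.1×10⁻³)/(−7.29×10⁻⁵ × 1.01) = −42.1 m/s
|V_g| = √(u_g² + v_g²) = 55.8 m/s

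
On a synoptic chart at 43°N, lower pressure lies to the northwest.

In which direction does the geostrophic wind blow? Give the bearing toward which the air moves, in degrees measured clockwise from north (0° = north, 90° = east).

The pressure-gradient force points toward the northwest (bearing 315°).
Geostrophic balance: in the Northern Hemisphere the Coriolis force deflects motion to the right, so the geostrophic wind blows 90° to the right of the pressure-gradient force (low pressure on the left).
Rotating 315° by 90° clockwise gives 045° — the wind blows toward the northeast.

045°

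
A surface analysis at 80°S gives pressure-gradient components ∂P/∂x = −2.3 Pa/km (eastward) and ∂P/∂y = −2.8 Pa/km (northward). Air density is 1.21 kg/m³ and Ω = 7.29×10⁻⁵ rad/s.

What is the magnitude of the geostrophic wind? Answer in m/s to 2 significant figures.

21 m/s

Coriolis parameter at 80°S:
f = 2Ω sin φ = 2 × 7.29×10⁻⁵ × sin 80° = 1.44×10⁻⁴ s⁻¹
In the Southern Hemisphere f is negative: f = −1.44×10⁻⁴ s⁻¹.
Component geostrophic relations (x east, y north):
u_g = −(1/(fρ)) ∂P/∂y,  v_g = (1/(fρ)) ∂P/∂x
u_g = −(−2.8×10⁻³)/(−1.44×10⁻⁴ × 1.21) = −16.1 m/s;  v_g = (−2.3×10⁻³)/(−1.44×10⁻⁴ × 1.21) = 13.2 m/s
|V_g| = √(u_g² + v_g²) = 20.9 m/s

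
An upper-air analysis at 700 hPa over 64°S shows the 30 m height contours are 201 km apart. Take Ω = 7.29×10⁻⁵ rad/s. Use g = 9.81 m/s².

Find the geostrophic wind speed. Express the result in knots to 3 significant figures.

Coriolis parameter at 64°S:
f = 2Ω sin φ = 2 × 7.29×10⁻⁵ × sin 64° = 1.31×10⁻⁴ s⁻¹
Height gradient: |∂Z/∂n| = 30 m / 201000 m = 1.49×10⁻⁴
On a pressure surface, geostrophic balance gives V_g = (g/f)|∂Z/∂n|:
V_g = 9.81 × 1.49×10⁻⁴ / 1.31×10⁻⁴ = 11.2 m/s
Converting: 11.2 m/s × 1.944 = 21.7 knots

21.7 knots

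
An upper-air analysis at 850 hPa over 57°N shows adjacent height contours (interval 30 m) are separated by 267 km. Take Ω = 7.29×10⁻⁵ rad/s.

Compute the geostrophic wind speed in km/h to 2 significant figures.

32 km/h

Coriolis parameter at 57°N:
f = 2Ω sin φ = 2 × 7.29×10⁻⁵ × sin 57° = 1.22×10⁻⁴ s⁻¹
Height gradient: |∂Z/∂n| = 30 m / 267000 m = 1.12×10⁻⁴
On a pressure surface, geostrophic balance gives V_g = (g/f)|∂Z/∂n|:
V_g = 9.81 × 1.12×10⁻⁴ / 1.22×10⁻⁴ = 9.01 m/s
Converting: 9.01 m/s × 3.6 = 32 km/h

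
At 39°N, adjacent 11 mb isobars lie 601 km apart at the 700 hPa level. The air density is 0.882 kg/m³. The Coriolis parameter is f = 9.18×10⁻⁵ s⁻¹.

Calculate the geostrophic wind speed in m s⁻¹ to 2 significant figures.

Pressure gradient: |∂P/∂n| = 1100 Pa / 601000 m = 1.83×10⁻³ Pa/m
Geostrophic balance (pressure-gradient force = Coriolis force):
V_g = (1/(fρ)) |∂P/∂n| = 1.83×10⁻³ / (9.18×10⁻⁵ × 0.882) = 22.6 m/s

23 m s⁻¹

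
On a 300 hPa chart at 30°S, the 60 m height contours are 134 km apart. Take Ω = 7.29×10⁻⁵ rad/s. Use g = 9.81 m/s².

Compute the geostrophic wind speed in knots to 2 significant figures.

120 knots

Coriolis parameter at 30°S:
f = 2Ω sin φ = 2 × 7.29×10⁻⁵ × sin 30° = 7.29×10⁻⁵ s⁻¹
Height gradient: |∂Z/∂n| = 60 m / 134000 m = 4.48×10⁻⁴
On a pressure surface, geostrophic balance gives V_g = (g/f)|∂Z/∂n|:
V_g = 9.81 × 4.48×10⁻⁴ / 7.29×10⁻⁵ = 60.3 m/s
Converting: 60.3 m/s × 1.944 = 120 knots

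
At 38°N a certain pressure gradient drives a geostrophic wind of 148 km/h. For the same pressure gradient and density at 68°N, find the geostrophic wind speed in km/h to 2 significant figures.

98 km/h

With the same pressure gradient and density, V_g ∝ 1/f ∝ 1/sin φ.
V₂ = V₁ · sin φ₁ / sin φ₂ = 148 × sin 38° / sin 68°
V₂ = 148 × 0.6157/0.9272 = 98 km/h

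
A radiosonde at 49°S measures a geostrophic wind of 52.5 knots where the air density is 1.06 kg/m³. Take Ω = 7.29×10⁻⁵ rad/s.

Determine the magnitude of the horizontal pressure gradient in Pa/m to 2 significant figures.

Coriolis parameter at 49°S:
f = 2Ω sin φ = 2 × 7.29×10⁻⁵ × sin 49° = 1.10×10⁻⁴ s⁻¹
Wind speed in SI: 52.5 knots = 27.0 m/s
Geostrophic balance rearranged: |∂P/∂n| = f ρ V_g
|∂P/∂n| = 1.10×10⁻⁴ × 1.06 × 27.0 = 3.15×10⁻³ Pa/m

3.2×10⁻³ Pa/m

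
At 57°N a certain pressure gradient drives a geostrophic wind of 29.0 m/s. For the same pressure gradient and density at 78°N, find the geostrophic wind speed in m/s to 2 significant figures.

25 m/s

With the same pressure gradient and density, V_g ∝ 1/f ∝ 1/sin φ.
V₂ = V₁ · sin φ₁ / sin φ₂ = 29.0 × sin 57° / sin 78°
V₂ = 29.0 × 0.8387/0.9781 = 25 m/s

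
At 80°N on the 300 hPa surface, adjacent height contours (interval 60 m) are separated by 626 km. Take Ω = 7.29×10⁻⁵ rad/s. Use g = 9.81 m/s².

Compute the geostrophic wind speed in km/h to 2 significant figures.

24 km/h

Coriolis parameter at 80°N:
f = 2Ω sin φ = 2 × 7.29×10⁻⁵ × sin 80° = 1.44×10⁻⁴ s⁻¹
Height gradient: |∂Z/∂n| = 60 m / 626000 m = 9.58×10⁻⁵
On a pressure surface, geostrophic balance gives V_g = (g/f)|∂Z/∂n|:
V_g = 9.81 × 9.58×10⁻⁵ / 1.44×10⁻⁴ = 6.55 m/s
Converting: 6.55 m/s × 3.6 = 24 km/h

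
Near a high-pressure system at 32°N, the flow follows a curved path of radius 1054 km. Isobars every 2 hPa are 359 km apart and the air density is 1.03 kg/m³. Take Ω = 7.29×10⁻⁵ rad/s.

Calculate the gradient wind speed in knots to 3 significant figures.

15.0 knots

Coriolis parameter at 32°N:
f = 2Ω sin φ = 2 × 7.29×10⁻⁵ × sin 32° = 7.73×10⁻⁵ s⁻¹
Pressure gradient: |∂P/∂n| = 200 Pa / 359000 m = 5.57×10⁻⁴ Pa/m
Geostrophic speed: V_g = |∂P/∂n|/(fρ) = 5.57×10⁻⁴/(7.73×10⁻⁵ × 1.03) = 7.00 m/s
Around a high, pressure-gradient force acts outward with centrifugal, so Coriolis balances both:
fV = (1/ρ)|∂P/∂n| + V²/R  →  V² − fR·V + fR·V_g = 0
With fR = 7.73×10⁻⁵ × 1054×10³ m = 81.4 m/s:
V = [fR − √((fR)² − 4 fR V_g)]/2 = [81.4 − √(81.4² − 4×81.4×7)]/2 = 7.74 m/s
Supergeostrophic (V > V_g = 7 m/s), as expected around a high.
Converting: 7.74 m/s × 1.944 = 15.0 knots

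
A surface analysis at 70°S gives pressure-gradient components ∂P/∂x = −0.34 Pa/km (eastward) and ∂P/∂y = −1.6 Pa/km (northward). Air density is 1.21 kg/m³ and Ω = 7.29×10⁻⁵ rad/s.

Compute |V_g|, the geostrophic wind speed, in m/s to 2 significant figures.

Coriolis parameter at 70°S:
f = 2Ω sin φ = 2 × 7.29×10⁻⁵ × sin 70° = 1.37×10⁻⁴ s⁻¹
In the Southern Hemisphere f is negative: f = −1.37×10⁻⁴ s⁻¹.
Component geostrophic relations (x east, y north):
u_g = −(1/(fρ)) ∂P/∂y,  v_g = (1/(fρ)) ∂P/∂x
u_g = −(−1.6×10⁻³)/(−1.37×10⁻⁴ × 1.21) = −9.65 m/s;  v_g = (−0.34×10⁻³)/(−1.37×10⁻⁴ × 1.21) = 2.05 m/s
|V_g| = √(u_g² + v_g²) = 9.87 m/s

9.9 m/s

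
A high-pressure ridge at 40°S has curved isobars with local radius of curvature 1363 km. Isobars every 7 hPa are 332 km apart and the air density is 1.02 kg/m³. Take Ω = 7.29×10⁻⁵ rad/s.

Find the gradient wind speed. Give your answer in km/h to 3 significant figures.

102 km/h

Coriolis parameter at 40°S:
f = 2Ω sin φ = 2 × 7.29×10⁻⁵ × sin 40° = 9.37×10⁻⁵ s⁻¹
Pressure gradient: |∂P/∂n| = 700 Pa / 332000 m = 2.11×10⁻³ Pa/m
Geostrophic speed: V_g = |∂P/∂n|/(fρ) = 2.11×10⁻³/(9.37×10⁻⁵ × 1.02) = 22.1 m/s
Around a high, pressure-gradient force acts outward with centrifugal, so Coriolis balances both:
fV = (1/ρ)|∂P/∂n| + V²/R  →  V² − fR·V + fR·V_g = 0
With fR = 9.37×10⁻⁵ × 1363×10³ m = 128 m/s:
V = [fR − √((fR)² − 4 fR V_g)]/2 = [128 − √(128² − 4×128×22.1)]/2 = 28.3 m/s
Supergeostrophic (V > V_g = 22.1 m/s), as expected around a high.
Converting: 28.3 m/s × 3.6 = 102 km/h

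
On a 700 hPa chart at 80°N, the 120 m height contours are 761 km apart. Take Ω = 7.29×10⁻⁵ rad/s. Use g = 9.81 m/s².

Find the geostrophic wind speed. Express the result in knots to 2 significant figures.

Coriolis parameter at 80°N:
f = 2Ω sin φ = 2 × 7.29×10⁻⁵ × sin 80° = 1.44×10⁻⁴ s⁻¹
Height gradient: |∂Z/∂n| = 120 m / 761000 m = 1.58×10⁻⁴
On a pressure surface, geostrophic balance gives V_g = (g/f)|∂Z/∂n|:
V_g = 9.81 × 1.58×10⁻⁴ / 1.44×10⁻⁴ = 10.8 m/s
Converting: 10.8 m/s × 1.944 = 21 knots

21 knots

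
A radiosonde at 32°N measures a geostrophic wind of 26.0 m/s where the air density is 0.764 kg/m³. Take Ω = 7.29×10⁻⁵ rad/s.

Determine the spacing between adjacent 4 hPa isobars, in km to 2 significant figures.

260 km

Coriolis parameter at 32°N:
f = 2Ω sin φ = 2 × 7.29×10⁻⁵ × sin 32° = 7.73×10⁻⁵ s⁻¹
Geostrophic balance rearranged: |∂P/∂n| = f ρ V_g
|∂P/∂n| = 7.73×10⁻⁵ × 0.764 × 26.0 = 1.53×10⁻³ Pa/m
Isobar spacing: Δn = ΔP/|∂P/∂n| = 400 Pa / 1.53×10⁻³ Pa/m = 260631 m ≈ 260 km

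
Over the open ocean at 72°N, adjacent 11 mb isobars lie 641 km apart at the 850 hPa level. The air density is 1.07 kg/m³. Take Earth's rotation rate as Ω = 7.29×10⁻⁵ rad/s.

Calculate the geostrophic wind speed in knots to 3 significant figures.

22.5 knots

Coriolis parameter at 72°N:
f = 2Ω sin φ = 2 × 7.29×10⁻⁵ × sin 72° = 1.39×10⁻⁴ s⁻¹
Pressure gradient: |∂P/∂n| = 1100 Pa / 641000 m = 1.72×10⁻³ Pa/m
Geostrophic balance (pressure-gradient force = Coriolis force):
V_g = (1/(fρ)) |∂P/∂n| = 1.72×10⁻³ / (1.39×10⁻⁴ × 1.07) = 11.6 m/s
Converting: 11.6 m/s × 1.944 = 22.5 knots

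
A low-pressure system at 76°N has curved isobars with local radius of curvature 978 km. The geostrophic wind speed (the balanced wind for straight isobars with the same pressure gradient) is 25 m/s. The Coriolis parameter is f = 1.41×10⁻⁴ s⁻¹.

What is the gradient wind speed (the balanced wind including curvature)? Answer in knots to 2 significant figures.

Around a low, centrifugal force acts outward with Coriolis, so pressure-gradient force balances both:
(1/ρ)|∂P/∂n| = fV + V²/R  →  V² + fR·V − fR·V_g = 0
With fR = 1.41×10⁻⁴ × 978×10³ m = 138 m/s:
V = [−fR + √((fR)² + 4 fR V_g)]/2 = [−138 + √(138² + 4×138×25)]/2 = 21.6 m/s
Subgeostrophic (V < V_g = 25 m/s), as expected around a low.
Converting: 21.6 m/s × 1.944 = 42 knots

42 knots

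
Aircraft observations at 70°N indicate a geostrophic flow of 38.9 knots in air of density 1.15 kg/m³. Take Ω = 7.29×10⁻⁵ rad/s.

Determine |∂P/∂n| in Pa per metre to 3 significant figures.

Coriolis parameter at 70°N:
f = 2Ω sin φ = 2 × 7.29×10⁻⁵ × sin 70° = 1.37×10⁻⁴ s⁻¹
Wind speed in SI: 38.9 knots = 20.0 m/s
Geostrophic balance rearranged: |∂P/∂n| = f ρ V_g
|∂P/∂n| = 1.37×10⁻⁴ × 1.15 × 20.0 = 3.15×10⁻³ Pa/m

3.15×10⁻³ Pa/m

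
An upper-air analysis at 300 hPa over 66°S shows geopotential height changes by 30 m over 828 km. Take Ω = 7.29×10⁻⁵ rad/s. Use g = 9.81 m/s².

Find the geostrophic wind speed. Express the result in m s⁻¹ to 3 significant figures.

2.67 m s⁻¹

Coriolis parameter at 66°S:
f = 2Ω sin φ = 2 × 7.29×10⁻⁵ × sin 66° = 1.33×10⁻⁴ s⁻¹
Height gradient: |∂Z/∂n| = 30 m / 828000 m = 3.62×10⁻⁵
On a pressure surface, geostrophic balance gives V_g = (g/f)|∂Z/∂n|:
V_g = 9.81 × 3.62×10⁻⁵ / 1.33×10⁻⁴ = 2.67 m/s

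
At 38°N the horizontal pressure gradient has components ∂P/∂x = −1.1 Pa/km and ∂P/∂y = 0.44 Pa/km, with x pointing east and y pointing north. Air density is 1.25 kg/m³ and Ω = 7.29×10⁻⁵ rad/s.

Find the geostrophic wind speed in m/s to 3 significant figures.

Coriolis parameter at 38°N:
f = 2Ω sin φ = 2 × 7.29×10⁻⁵ × sin 38° = 8.98×10⁻⁵ s⁻¹
Component geostrophic relations (x east, y north):
u_g = −(1/(fρ)) ∂P/∂y,  v_g = (1/(fρ)) ∂P/∂x
u_g = −(0.44×10⁻³)/(8.98×10⁻⁵ × 1.25) = −3.92 m/s;  v_g = (−1.1×10⁻³)/(8.98×10⁻⁵ × 1.25) = −9.80 m/s
|V_g| = √(u_g² + v_g²) = 10.6 m/s

10.6 m/s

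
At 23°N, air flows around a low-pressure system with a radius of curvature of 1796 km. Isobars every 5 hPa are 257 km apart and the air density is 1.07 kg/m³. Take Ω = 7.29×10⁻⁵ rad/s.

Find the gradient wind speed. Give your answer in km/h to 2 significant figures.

92 km/h

Coriolis parameter at 23°N:
f = 2Ω sin φ = 2 × 7.29×10⁻⁵ × sin 23° = 5.70×10⁻⁵ s⁻¹
Pressure gradient: |∂P/∂n| = 500 Pa / 257000 m = 1.95×10⁻³ Pa/m
Geostrophic speed: V_g = |∂P/∂n|/(fρ) = 1.95×10⁻³/(5.70×10⁻⁵ × 1.07) = 31.9 m/s
Around a low, centrifugal force acts outward with Coriolis, so pressure-gradient force balances both:
(1/ρ)|∂P/∂n| = fV + V²/R  →  V² + fR·V − fR·V_g = 0
With fR = 5.70×10⁻⁵ × 1796×10³ m = 102 m/s:
V = [−fR + √((fR)² + 4 fR V_g)]/2 = [−102 + √(102² + 4×102×31.9)]/2 = 25.5 m/s
Subgeostrophic (V < V_g = 31.9 m/s), as expected around a low.
Converting: 25.5 m/s × 3.6 = 92 km/h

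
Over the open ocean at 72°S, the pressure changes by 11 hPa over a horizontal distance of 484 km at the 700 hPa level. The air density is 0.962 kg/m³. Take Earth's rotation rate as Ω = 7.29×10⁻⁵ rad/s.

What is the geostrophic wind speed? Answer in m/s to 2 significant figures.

Coriolis parameter at 72°S:
f = 2Ω sin φ = 2 × 7.29×10⁻⁵ × sin 72° = 1.39×10⁻⁴ s⁻¹
Pressure gradient: |∂P/∂n| = 1100 Pa / 484000 m = 2.27×10⁻³ Pa/m
Geostrophic balance (pressure-gradient force = Coriolis force):
V_g = (1/(fρ)) |∂P/∂n| = 2.27×10⁻³ / (1.39×10⁻⁴ × 0.962) = 17.0 m/s

17 m/s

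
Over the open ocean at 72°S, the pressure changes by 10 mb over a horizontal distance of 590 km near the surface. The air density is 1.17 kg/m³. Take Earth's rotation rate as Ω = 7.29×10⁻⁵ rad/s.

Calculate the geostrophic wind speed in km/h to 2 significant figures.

Coriolis parameter at 72°S:
f = 2Ω sin φ = 2 × 7.29×10⁻⁵ × sin 72° = 1.39×10⁻⁴ s⁻¹
Pressure gradient: |∂P/∂n| = 1000 Pa / 590000 m = 1.69×10⁻³ Pa/m
Geostrophic balance (pressure-gradient force = Coriolis force):
V_g = (1/(fρ)) |∂P/∂n| = 1.69×10⁻³ / (1.39×10⁻⁴ × 1.17) = 10.4 m/s
Converting: 10.4 m/s × 3.6 = 38 km/h

38 km/h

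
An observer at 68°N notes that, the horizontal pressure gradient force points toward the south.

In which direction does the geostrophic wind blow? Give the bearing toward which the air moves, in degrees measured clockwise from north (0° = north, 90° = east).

270°

The pressure-gradient force points toward the south (bearing 180°).
Geostrophic balance: in the Northern Hemisphere the Coriolis force deflects motion to the right, so the geostrophic wind blows 90° to the right of the pressure-gradient force (low pressure on the left).
Rotating 180° by 90° clockwise gives 270° — the wind blows toward the west.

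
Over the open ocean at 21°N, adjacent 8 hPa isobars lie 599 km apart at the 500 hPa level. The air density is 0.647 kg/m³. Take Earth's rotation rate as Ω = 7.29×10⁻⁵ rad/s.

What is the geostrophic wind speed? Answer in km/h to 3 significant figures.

142 km/h

Coriolis parameter at 21°N:
f = 2Ω sin φ = 2 × 7.29×10⁻⁵ × sin 21° = 5.23×10⁻⁵ s⁻¹
Pressure gradient: |∂P/∂n| = 800 Pa / 599000 m = 1.34×10⁻³ Pa/m
Geostrophic balance (pressure-gradient force = Coriolis force):
V_g = (1/(fρ)) |∂P/∂n| = 1.34×10⁻³ / (5.23×10⁻⁵ × 0.647) = 39.5 m/s
Converting: 39.5 m/s × 3.6 = 142 km/h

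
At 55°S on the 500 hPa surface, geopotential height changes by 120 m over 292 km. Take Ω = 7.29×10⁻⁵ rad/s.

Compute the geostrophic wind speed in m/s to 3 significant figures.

Coriolis parameter at 55°S:
f = 2Ω sin φ = 2 × 7.29×10⁻⁵ × sin 55° = 1.19×10⁻⁴ s⁻¹
Height gradient: |∂Z/∂n| = 120 m / 292000 m = 4.11×10⁻⁴
On a pressure surface, geostrophic balance gives V_g = (g/f)|∂Z/∂n|:
V_g = 9.81 × 4.11×10⁻⁴ / 1.19×10⁻⁴ = 33.8 m/s

33.8 m/s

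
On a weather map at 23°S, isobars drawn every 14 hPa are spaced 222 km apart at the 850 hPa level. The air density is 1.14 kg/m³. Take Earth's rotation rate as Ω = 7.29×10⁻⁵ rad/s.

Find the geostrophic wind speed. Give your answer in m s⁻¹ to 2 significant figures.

Coriolis parameter at 23°S:
f = 2Ω sin φ = 2 × 7.29×10⁻⁵ × sin 23° = 5.70×10⁻⁵ s⁻¹
Pressure gradient: |∂P/∂n| = 1400 Pa / 222000 m = 6.31×10⁻³ Pa/m
Geostrophic balance (pressure-gradient force = Coriolis force):
V_g = (1/(fρ)) |∂P/∂n| = 6.31×10⁻³ / (5.70×10⁻⁵ × 1.14) = 97.1 m/s

97 m s⁻¹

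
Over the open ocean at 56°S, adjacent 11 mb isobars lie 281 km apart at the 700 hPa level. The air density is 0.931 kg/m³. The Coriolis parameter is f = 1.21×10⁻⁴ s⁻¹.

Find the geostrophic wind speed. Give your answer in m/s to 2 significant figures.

Pressure gradient: |∂P/∂n| = 1100 Pa / 281000 m = 3.91×10⁻³ Pa/m
Geostrophic balance (pressure-gradient force = Coriolis force):
V_g = (1/(fρ)) |∂P/∂n| = 3.91×10⁻³ / (1.21×10⁻⁴ × 0.931) = 34.7 m/s

35 m/s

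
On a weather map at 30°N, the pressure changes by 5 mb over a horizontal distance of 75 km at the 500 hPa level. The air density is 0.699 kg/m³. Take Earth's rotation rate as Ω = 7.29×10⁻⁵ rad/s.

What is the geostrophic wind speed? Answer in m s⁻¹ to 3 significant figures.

131 m s⁻¹

Coriolis parameter at 30°N:
f = 2Ω sin φ = 2 × 7.29×10⁻⁵ × sin 30° = 7.29×10⁻⁵ s⁻¹
Pressure gradient: |∂P/∂n| = 500 Pa / 75000 m = 6.67×10⁻³ Pa/m
Geostrophic balance (pressure-gradient force = Coriolis force):
V_g = (1/(fρ)) |∂P/∂n| = 6.67×10⁻³ / (7.29×10⁻⁵ × 0.699) = 131 m/s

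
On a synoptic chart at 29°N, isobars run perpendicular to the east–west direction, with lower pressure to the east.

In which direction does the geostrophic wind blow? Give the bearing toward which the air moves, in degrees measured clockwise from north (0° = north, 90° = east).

The pressure-gradient force points toward the east (bearing 090°).
Geostrophic balance: in the Northern Hemisphere the Coriolis force deflects motion to the right, so the geostrophic wind blows 90° to the right of the pressure-gradient force (low pressure on the left).
Rotating 090° by 90° clockwise gives 180° — the wind blows toward the south.

180°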